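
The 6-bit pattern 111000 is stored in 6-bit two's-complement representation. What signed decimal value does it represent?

-8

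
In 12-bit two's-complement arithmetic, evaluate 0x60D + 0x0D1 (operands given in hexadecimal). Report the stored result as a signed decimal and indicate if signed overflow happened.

1758; no overflow

0x60D = 011000001101 = 1549 (signed)
0x0D1 = 000011010001 = 209 (signed)
  011000001101
+ 000011010001
= 011011011110
Result 011011011110: MSB = 0 → value 1758.
Both addends are non-negative and so is the stored result: no signed overflow.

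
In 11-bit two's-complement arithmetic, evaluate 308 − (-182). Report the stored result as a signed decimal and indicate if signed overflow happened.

308 → 00100110100
-182 → 11101001010
Subtract via negate-and-add: invert 11101001010 + 1 = 00010110110 (i.e. 182).
  00100110100
+ 00010110110
= 00111101010
Result 00111101010: MSB = 0 → value 490.
Both addends (after negating the subtrahend) are non-negative and so is the stored result: no signed overflow.

490; no overflow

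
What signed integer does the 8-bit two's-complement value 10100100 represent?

-92

MSB is 1, so the value is negative.
Unsigned reading: 164. Subtract 2^8 = 256: 164 − 256 = -92.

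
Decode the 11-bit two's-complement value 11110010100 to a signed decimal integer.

-108

MSB is 1, so the value is negative.
Invert: 00001101011. Add 1: 00001101100 = 108. So the value is −108.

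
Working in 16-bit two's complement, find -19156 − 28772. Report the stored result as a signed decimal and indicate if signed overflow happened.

17608; overflow

-19156 → 1011010100101100
28772 → 0111000001100100
Subtract via negate-and-add: invert 0111000001100100 + 1 = 1000111110011100 (i.e. -28772).
  1011010100101100
+ 1000111110011100
= 0100010011001000  (discard carry-out 1)
Result 0100010011001000: MSB = 0 → value 17608.
Both addends (after negating the subtrahend) are negative but the stored result is non-negative: signed overflow. The true value -19156 − 28772 = -47928 lies outside [-32768, 32767].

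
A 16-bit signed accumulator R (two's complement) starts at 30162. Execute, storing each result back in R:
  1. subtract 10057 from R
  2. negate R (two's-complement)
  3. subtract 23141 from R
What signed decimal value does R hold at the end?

Start: R = 30162 = 0111010111010010.
R = 30162 − 10057 = 20105 = 0100111010001001
R = −(20105) = -20105 = 1011000101110111
R = -20105 − 23141 = -43246; wraps to 22290 = 0101011100010010

22290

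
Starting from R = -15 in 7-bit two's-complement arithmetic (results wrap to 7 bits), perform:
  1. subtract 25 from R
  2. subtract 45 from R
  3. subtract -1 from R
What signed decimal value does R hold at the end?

44

Start: R = -15 = 1110001.
R = -15 − 25 = -40 = 1011000
R = -40 − 45 = -85; wraps to 43 = 0101011
R = 43 − (-1) = 44 = 0101100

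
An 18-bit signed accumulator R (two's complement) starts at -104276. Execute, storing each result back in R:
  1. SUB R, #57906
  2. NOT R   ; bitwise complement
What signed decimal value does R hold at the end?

-99963

Start: R = -104276 = 100110100010101100.
R = -104276 − 57906 = -162182; wraps to 99962 = 011000011001111010
R = NOT 011000011001111010 = 100111100110000101 = -99963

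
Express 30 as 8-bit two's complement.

30 is non-negative, so write it directly in 8 bits: 00011110.

00011110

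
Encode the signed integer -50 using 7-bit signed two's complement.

|-50| = 50 = 0110010 in 7 bits.
Invert the bits: 1001101. Add 1: 1001110.

1001110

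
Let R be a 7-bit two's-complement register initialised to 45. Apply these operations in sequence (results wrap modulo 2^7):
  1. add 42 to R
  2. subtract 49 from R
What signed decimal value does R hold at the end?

Start: R = 45 = 0101101.
R = 45 + 42 = 87; wraps to -41 = 1010111
R = -41 − 49 = -90; wraps to 38 = 0100110

38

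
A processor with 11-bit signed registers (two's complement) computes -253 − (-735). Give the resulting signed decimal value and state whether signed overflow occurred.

-253 → 11100000011
-735 → 10100100001
Subtract via negate-and-add: invert 10100100001 + 1 = 01011011111 (i.e. 735).
  11100000011
+ 01011011111
= 00111100010  (discard carry-out 1)
Result 00111100010: MSB = 0 → value 482.
Addends (after negating the subtrahend) have opposite signs, so signed overflow cannot occur.

482; no overflow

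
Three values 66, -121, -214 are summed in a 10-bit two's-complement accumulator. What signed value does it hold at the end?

-269

66 + (-121) = -55 (1111001001)
-55 + (-214) = -269 (1011110011)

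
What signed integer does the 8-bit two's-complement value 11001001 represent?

-55

MSB is 1, so the value is negative.
Invert: 00110110. Add 1: 00110111 = 55. So the value is −55.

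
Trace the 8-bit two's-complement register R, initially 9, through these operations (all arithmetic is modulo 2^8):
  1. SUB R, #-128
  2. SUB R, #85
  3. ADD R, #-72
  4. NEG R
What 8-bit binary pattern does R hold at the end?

00010100

Start: R = 9 = 00001001.
R = 9 − (-128) = 137; wraps to -119 = 10001001
R = -119 − 85 = -204; wraps to 52 = 00110100
R = 52 + (-72) = -20 = 11101100
R = −(-20) = 20 = 00010100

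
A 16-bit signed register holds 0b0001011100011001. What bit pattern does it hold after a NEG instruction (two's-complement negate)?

Invert: 1110100011100110. Add 1: 1110100011100111.

1110100011100111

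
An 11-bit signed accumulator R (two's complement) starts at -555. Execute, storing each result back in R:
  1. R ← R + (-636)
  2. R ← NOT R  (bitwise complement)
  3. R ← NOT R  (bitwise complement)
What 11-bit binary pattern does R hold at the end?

01101011001

Start: R = -555 = 10111010101.
R = -555 + (-636) = -1191; wraps to 857 = 01101011001
R = NOT 01101011001 = 10010100110 = -858
R = NOT 10010100110 = 01101011001 = 857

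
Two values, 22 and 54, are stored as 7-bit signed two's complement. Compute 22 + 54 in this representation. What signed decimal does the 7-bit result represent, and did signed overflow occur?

22 → 0010110
54 → 0110110
  0010110
+ 0110110
= 1001100
Result 1001100: MSB = 1 → 76 − 128 = -52.
Both addends are non-negative but the stored result is negative: signed overflow. The true value 22 + 54 = 76 lies outside [-64, 63].

-52; overflow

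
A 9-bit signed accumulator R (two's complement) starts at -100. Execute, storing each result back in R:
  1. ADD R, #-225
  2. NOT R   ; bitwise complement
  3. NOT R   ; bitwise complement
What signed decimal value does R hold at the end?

187

Start: R = -100 = 110011100.
R = -100 + (-225) = -325; wraps to 187 = 010111011
R = NOT 010111011 = 101000100 = -188
R = NOT 101000100 = 010111011 = 187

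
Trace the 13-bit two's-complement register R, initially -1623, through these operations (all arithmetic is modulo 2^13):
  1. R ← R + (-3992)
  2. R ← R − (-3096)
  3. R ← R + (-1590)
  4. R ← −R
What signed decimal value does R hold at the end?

Start: R = -1623 = 1100110101001.
R = -1623 + (-3992) = -5615; wraps to 2577 = 0101000010001
R = 2577 − (-3096) = 5673; wraps to -2519 = 1011000101001
R = -2519 + (-1590) = -4109; wraps to 4083 = 0111111110011
R = −(4083) = -4083 = 1000000001101

-4083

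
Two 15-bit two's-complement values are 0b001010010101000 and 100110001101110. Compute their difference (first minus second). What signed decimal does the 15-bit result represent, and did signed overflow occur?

-14278; overflow

0b001010010101000 → 001010010101000 = 5288 (signed)
100110001101110 = -13202 (signed)
Subtract via negate-and-add: invert 100110001101110 + 1 = 011001110010010 (i.e. 13202).
  001010010101000
+ 011001110010010
= 100100000111010
Result 100100000111010: MSB = 1 → 18490 − 32768 = -14278.
Both addends (after negating the subtrahend) are non-negative but the stored result is negative: signed overflow. The true value 5288 − (-13202) = 18490 lies outside [-16384, 16383].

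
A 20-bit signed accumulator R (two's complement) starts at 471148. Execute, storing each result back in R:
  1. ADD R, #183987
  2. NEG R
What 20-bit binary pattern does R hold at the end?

01100000000011100001

Start: R = 471148 = 01110011000001101100.
R = 471148 + 183987 = 655135; wraps to -393441 = 10011111111100011111
R = −(-393441) = 393441 = 01100000000011100001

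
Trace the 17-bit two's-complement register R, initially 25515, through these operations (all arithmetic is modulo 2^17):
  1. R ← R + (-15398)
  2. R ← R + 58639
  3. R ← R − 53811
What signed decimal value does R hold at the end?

14945

Start: R = 25515 = 00110001110101011.
R = 25515 + (-15398) = 10117 = 00010011110000101
R = 10117 + 58639 = 68756; wraps to -62316 = 10000110010010100
R = -62316 − 53811 = -116127; wraps to 14945 = 00011101001100001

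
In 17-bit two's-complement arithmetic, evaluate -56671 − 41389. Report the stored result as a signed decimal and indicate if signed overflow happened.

33012; overflow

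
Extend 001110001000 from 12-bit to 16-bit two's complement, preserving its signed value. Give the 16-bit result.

MSB of 001110001000 is 0; replicate it into the new high bits.
0000|001110001000 → 0000001110001000 (still 904).

0000001110001000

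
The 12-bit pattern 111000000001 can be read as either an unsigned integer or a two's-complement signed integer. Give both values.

unsigned = 3585, signed = -511

Unsigned: 111000000001 = 3585.
Signed: MSB=1 → 3585 − 4096 = -511.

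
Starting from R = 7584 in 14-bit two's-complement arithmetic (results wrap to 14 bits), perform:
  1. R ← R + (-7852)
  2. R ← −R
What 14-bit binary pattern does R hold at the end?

00000100001100

Start: R = 7584 = 01110110100000.
R = 7584 + (-7852) = -268 = 11111011110100
R = −(-268) = 268 = 00000100001100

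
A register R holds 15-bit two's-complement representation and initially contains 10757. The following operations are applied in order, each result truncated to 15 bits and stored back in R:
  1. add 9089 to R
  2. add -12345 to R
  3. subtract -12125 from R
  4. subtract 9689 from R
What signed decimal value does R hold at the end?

Start: R = 10757 = 010101000000101.
R = 10757 + 9089 = 19846; wraps to -12922 = 100110110000110
R = -12922 + (-12345) = -25267; wraps to 7501 = 001110101001101
R = 7501 − (-12125) = 19626; wraps to -13142 = 100110010101010
R = -13142 − 9689 = -22831; wraps to 9937 = 010011011010001

9937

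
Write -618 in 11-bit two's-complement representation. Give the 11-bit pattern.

|-618| = 618 = 01001101010 in 11 bits.
Invert the bits: 10110010101. Add 1: 10110010110.
Check: 10110010110 reads as 1430 − 2048 = -618.

10110010110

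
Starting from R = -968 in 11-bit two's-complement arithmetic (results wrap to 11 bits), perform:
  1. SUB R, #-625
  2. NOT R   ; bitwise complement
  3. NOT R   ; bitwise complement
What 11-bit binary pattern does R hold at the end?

11010101001

Start: R = -968 = 10000111000.
R = -968 − (-625) = -343 = 11010101001
R = NOT 11010101001 = 00101010110 = 342
R = NOT 00101010110 = 11010101001 = -343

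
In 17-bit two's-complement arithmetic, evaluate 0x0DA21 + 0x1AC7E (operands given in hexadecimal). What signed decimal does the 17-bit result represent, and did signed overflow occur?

0x0DA21 = 01101101000100001 = 55841 (signed)
0x1AC7E = 11010110001111110 = -21378 (signed)
  01101101000100001
+ 11010110001111110
= 01000011010011111  (discard carry-out 1)
Result 01000011010011111: MSB = 0 → value 34463.
Addends have opposite signs, so signed overflow cannot occur.

34463; no overflow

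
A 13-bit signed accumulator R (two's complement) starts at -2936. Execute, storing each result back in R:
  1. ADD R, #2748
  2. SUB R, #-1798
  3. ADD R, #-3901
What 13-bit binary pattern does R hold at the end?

Start: R = -2936 = 1010010001000.
R = -2936 + 2748 = -188 = 1111101000100
R = -188 − (-1798) = 1610 = 0011001001010
R = 1610 + (-3901) = -2291 = 1011100001101

1011100001101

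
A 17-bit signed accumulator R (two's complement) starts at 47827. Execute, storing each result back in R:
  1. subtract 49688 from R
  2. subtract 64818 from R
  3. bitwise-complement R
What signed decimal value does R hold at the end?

-64394

Start: R = 47827 = 01011101011010011.
R = 47827 − 49688 = -1861 = 11111100010111011
R = -1861 − 64818 = -66679; wraps to 64393 = 01111101110001001
R = NOT 01111101110001001 = 10000010001110110 = -64394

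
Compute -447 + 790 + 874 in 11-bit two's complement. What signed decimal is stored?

-831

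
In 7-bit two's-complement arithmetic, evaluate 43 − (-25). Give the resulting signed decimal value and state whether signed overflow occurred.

-60; overflow

43 → 0101011
-25 → 1100111
Subtract via negate-and-add: invert 1100111 + 1 = 0011001 (i.e. 25).
  0101011
+ 0011001
= 1000100
Result 1000100: MSB = 1 → 68 − 128 = -60.
Both addends (after negating the subtrahend) are non-negative but the stored result is negative: signed overflow. The true value 43 − (-25) = 68 lies outside [-64, 63].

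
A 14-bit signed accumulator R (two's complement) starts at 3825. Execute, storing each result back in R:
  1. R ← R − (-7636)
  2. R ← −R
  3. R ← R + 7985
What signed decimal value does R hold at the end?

-3476

Start: R = 3825 = 00111011110001.
R = 3825 − (-7636) = 11461; wraps to -4923 = 10110011000101
R = −(-4923) = 4923 = 01001100111011
R = 4923 + 7985 = 12908; wraps to -3476 = 11001001101100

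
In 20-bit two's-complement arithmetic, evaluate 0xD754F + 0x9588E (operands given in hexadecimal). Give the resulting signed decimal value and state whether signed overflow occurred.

445917; overflow

0xD754F = 11010111010101001111 = -166577 (signed)
0x9588E = 10010101100010001110 = -436082 (signed)
  11010111010101001111
+ 10010101100010001110
= 01101100110111011101  (discard carry-out 1)
Result 01101100110111011101: MSB = 0 → value 445917.
Both addends are negative but the stored result is non-negative: signed overflow. The true value -166577 + (-436082) = -602659 lies outside [-524288, 524287].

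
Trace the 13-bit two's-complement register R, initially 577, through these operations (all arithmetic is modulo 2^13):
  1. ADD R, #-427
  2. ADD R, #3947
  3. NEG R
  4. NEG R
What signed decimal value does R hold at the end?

-4095

Start: R = 577 = 0001001000001.
R = 577 + (-427) = 150 = 0000010010110
R = 150 + 3947 = 4097; wraps to -4095 = 1000000000001
R = −(-4095) = 4095 = 0111111111111
R = −(4095) = -4095 = 1000000000001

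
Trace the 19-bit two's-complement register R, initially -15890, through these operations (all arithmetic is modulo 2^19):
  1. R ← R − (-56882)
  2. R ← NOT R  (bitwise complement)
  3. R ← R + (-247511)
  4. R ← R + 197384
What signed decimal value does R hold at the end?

-91120

Start: R = -15890 = 1111100000111101110.
R = -15890 − (-56882) = 40992 = 0001010000000100000
R = NOT 0001010000000100000 = 1110101111111011111 = -40993
R = -40993 + (-247511) = -288504; wraps to 235784 = 0111001100100001000
R = 235784 + 197384 = 433168; wraps to -91120 = 1101001110000010000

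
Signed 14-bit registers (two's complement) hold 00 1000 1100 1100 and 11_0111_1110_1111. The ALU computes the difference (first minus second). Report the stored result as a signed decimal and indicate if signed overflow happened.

00 1000 1100 1100 → 00100011001100 = 2252 (signed)
11_0111_1110_1111 → 11011111101111 = -2065 (signed)
Subtract via negate-and-add: invert 11011111101111 + 1 = 00100000010001 (i.e. 2065).
  00100011001100
+ 00100000010001
= 01000011011101
Result 01000011011101: MSB = 0 → value 4317.
Both addends (after negating the subtrahend) are non-negative and so is the stored result: no signed overflow.

4317; no overflow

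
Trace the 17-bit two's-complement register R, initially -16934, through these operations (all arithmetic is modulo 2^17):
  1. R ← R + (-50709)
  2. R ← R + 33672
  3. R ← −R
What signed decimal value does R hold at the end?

33971

Start: R = -16934 = 11011110111011010.
R = -16934 + (-50709) = -67643; wraps to 63429 = 01111011111000101
R = 63429 + 33672 = 97101; wraps to -33971 = 10111101101001101
R = −(-33971) = 33971 = 01000010010110011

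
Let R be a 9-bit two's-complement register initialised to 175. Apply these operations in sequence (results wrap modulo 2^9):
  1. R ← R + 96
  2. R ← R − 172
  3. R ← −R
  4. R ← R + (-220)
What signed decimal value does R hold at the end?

193

Start: R = 175 = 010101111.
R = 175 + 96 = 271; wraps to -241 = 100001111
R = -241 − 172 = -413; wraps to 99 = 001100011
R = −(99) = -99 = 110011101
R = -99 + (-220) = -319; wraps to 193 = 011000001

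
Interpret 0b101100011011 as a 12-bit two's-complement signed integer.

MSB is 1, so the value is negative.
Unsigned reading: 2843. Subtract 2^12 = 4096: 2843 − 4096 = -1253.

-1253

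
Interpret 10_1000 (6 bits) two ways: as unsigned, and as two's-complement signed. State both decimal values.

Unsigned: 101000 = 40.
Signed: MSB=1 → 40 − 64 = -24.

unsigned = 40, signed = -24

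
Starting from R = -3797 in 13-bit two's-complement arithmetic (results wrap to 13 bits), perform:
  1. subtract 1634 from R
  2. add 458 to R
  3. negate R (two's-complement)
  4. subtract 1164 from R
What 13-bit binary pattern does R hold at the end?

Start: R = -3797 = 1000100101011.
R = -3797 − 1634 = -5431; wraps to 2761 = 0101011001001
R = 2761 + 458 = 3219 = 0110010010011
R = −(3219) = -3219 = 1001101101101
R = -3219 − 1164 = -4383; wraps to 3809 = 0111011100001

0111011100001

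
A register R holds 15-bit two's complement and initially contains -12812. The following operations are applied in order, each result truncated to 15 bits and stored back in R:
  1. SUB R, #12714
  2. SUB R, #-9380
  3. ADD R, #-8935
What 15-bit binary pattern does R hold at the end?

Start: R = -12812 = 100110111110100.
R = -12812 − 12714 = -25526; wraps to 7242 = 001110001001010
R = 7242 − (-9380) = 16622; wraps to -16146 = 100000011101110
R = -16146 + (-8935) = -25081; wraps to 7687 = 001111000000111

001111000000111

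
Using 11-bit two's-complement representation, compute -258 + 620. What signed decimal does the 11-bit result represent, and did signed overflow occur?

-258 → 11011111110
620 → 01001101100
  11011111110
+ 01001101100
= 00101101010  (discard carry-out 1)
Result 00101101010: MSB = 0 → value 362.
Addends have opposite signs, so signed overflow cannot occur.

362; no overflow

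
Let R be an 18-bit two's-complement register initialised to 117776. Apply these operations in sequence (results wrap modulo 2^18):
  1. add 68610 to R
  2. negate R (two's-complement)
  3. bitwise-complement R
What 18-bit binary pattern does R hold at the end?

Start: R = 117776 = 011100110000010000.
R = 117776 + 68610 = 186386; wraps to -75758 = 101101100000010010
R = −(-75758) = 75758 = 010010011111101110
R = NOT 010010011111101110 = 101101100000010001 = -75759

101101100000010001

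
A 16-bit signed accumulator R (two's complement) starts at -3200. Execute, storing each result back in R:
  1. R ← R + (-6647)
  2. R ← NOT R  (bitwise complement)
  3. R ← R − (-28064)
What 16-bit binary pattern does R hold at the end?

Start: R = -3200 = 1111001110000000.
R = -3200 + (-6647) = -9847 = 1101100110001001
R = NOT 1101100110001001 = 0010011001110110 = 9846
R = 9846 − (-28064) = 37910; wraps to -27626 = 1001010000010110

1001010000010110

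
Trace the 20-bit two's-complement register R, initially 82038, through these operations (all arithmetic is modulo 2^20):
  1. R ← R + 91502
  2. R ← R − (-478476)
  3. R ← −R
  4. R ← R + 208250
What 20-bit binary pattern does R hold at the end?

10010011101010001010

Start: R = 82038 = 00010100000001110110.
R = 82038 + 91502 = 173540 = 00101010010111100100
R = 173540 − (-478476) = 652016; wraps to -396560 = 10011111001011110000
R = −(-396560) = 396560 = 01100000110100010000
R = 396560 + 208250 = 604810; wraps to -443766 = 10010011101010001010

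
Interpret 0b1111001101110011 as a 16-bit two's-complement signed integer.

-3213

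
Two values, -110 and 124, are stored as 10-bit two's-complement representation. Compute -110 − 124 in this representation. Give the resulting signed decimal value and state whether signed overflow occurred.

-110 → 1110010010
124 → 0001111100
Subtract via negate-and-add: invert 0001111100 + 1 = 1110000100 (i.e. -124).
  1110010010
+ 1110000100
= 1100010110  (discard carry-out 1)
Result 1100010110: MSB = 1 → 790 − 1024 = -234.
Both addends (after negating the subtrahend) are negative and so is the stored result: no signed overflow.

-234; no overflow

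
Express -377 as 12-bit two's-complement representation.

111010000111

|-377| = 377 = 000101111001 in 12 bits.
Invert the bits: 111010000110. Add 1: 111010000111.
Check: 111010000111 reads as 3719 − 4096 = -377.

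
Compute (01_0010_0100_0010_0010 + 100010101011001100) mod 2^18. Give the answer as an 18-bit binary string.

110100111011101110

  010010010000100010
+ 100010101011001100
= 110100111011101110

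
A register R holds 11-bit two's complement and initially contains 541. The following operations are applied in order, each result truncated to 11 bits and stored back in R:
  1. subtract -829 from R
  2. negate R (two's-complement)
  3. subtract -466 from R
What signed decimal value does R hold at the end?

-904

Start: R = 541 = 01000011101.
R = 541 − (-829) = 1370; wraps to -678 = 10101011010
R = −(-678) = 678 = 01010100110
R = 678 − (-466) = 1144; wraps to -904 = 10001111000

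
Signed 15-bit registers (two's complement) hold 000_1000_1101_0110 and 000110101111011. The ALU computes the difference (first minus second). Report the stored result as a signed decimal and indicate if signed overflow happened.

000_1000_1101_0110 → 000100011010110 = 2262 (signed)
000110101111011 = 3451 (signed)
Subtract via negate-and-add: invert 000110101111011 + 1 = 111001010000101 (i.e. -3451).
  000100011010110
+ 111001010000101
= 111101101011011
Result 111101101011011: MSB = 1 → 31579 − 32768 = -1189.
Addends (after negating the subtrahend) have opposite signs, so signed overflow cannot occur.

-1189; no overflow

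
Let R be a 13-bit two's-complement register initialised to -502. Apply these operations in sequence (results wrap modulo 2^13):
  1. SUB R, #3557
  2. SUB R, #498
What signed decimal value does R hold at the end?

3635

Start: R = -502 = 1111000001010.
R = -502 − 3557 = -4059 = 1000000100101
R = -4059 − 498 = -4557; wraps to 3635 = 0111000110011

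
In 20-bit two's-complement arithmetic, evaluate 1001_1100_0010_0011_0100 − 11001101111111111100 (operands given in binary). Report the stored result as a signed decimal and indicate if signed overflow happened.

1001_1100_0010_0011_0100 → 10011100001000110100 = -409036 (signed)
11001101111111111100 = -204804 (signed)
Subtract via negate-and-add: invert 11001101111111111100 + 1 = 00110010000000000100 (i.e. 204804).
  10011100001000110100
+ 00110010000000000100
= 11001110001000111000
Result 11001110001000111000: MSB = 1 → 844344 − 1048576 = -204232.
Addends (after negating the subtrahend) have opposite signs, so signed overflow cannot occur.

-204232; no overflow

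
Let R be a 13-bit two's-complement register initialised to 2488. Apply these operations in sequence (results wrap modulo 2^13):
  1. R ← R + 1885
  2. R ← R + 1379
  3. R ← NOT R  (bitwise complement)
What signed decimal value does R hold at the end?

2439

Start: R = 2488 = 0100110111000.
R = 2488 + 1885 = 4373; wraps to -3819 = 1000100010101
R = -3819 + 1379 = -2440 = 1011001111000
R = NOT 1011001111000 = 0100110000111 = 2439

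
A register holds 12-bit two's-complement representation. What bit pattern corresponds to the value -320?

111011000000

|-320| = 320 = 000101000000 in 12 bits.
Invert the bits: 111010111111. Add 1: 111011000000.
Check: 111011000000 reads as 3776 − 4096 = -320.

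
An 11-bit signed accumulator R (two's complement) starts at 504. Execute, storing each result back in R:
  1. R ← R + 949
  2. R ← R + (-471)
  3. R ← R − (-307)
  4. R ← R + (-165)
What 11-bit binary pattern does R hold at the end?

10001100100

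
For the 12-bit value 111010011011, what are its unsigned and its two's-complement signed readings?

unsigned = 3739, signed = -357

Unsigned: 111010011011 = 3739.
Signed: MSB=1 → 3739 − 4096 = -357.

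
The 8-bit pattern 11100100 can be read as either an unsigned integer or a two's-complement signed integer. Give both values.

unsigned = 228, signed = -28

Unsigned: 11100100 = 228.
Signed: MSB=1 → 228 − 256 = -28.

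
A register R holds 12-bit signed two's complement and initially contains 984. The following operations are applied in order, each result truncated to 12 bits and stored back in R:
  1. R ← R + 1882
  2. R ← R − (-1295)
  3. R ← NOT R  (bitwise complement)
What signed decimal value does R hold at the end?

Start: R = 984 = 001111011000.
R = 984 + 1882 = 2866; wraps to -1230 = 101100110010
R = -1230 − (-1295) = 65 = 000001000001
R = NOT 000001000001 = 111110111110 = -66

-66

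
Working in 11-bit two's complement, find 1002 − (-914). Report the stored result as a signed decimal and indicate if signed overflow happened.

-132; overflow

1002 → 01111101010
-914 → 10001101110
Subtract via negate-and-add: invert 10001101110 + 1 = 01110010010 (i.e. 914).
  01111101010
+ 01110010010
= 11101111100
Result 11101111100: MSB = 1 → 1916 − 2048 = -132.
Both addends (after negating the subtrahend) are non-negative but the stored result is negative: signed overflow. The true value 1002 − (-914) = 1916 lies outside [-1024, 1023].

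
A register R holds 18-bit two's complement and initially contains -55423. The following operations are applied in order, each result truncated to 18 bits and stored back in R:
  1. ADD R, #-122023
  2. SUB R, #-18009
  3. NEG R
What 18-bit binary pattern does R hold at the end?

100110111011001101

Start: R = -55423 = 110010011110000001.
R = -55423 + (-122023) = -177446; wraps to 84698 = 010100101011011010
R = 84698 − (-18009) = 102707 = 011001000100110011
R = −(102707) = -102707 = 100110111011001101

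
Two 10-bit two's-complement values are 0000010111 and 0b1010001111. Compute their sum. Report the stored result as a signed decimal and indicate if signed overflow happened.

0000010111 = 23 (signed)
0b1010001111 → 1010001111 = -369 (signed)
  0000010111
+ 1010001111
= 1010100110
Result 1010100110: MSB = 1 → 678 − 1024 = -346.
Addends have opposite signs, so signed overflow cannot occur.

-346; no overflow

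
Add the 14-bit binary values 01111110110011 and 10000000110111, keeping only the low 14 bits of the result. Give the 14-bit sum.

11111111101010

  01111110110011
+ 10000000110111
= 11111111101010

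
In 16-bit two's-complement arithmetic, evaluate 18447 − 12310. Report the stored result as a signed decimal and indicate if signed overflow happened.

6137; no overflow

18447 → 0100100000001111
12310 → 0011000000010110
Subtract via negate-and-add: invert 0011000000010110 + 1 = 1100111111101010 (i.e. -12310).
  0100100000001111
+ 1100111111101010
= 0001011111111001  (discard carry-out 1)
Result 0001011111111001: MSB = 0 → value 6137.
Addends (after negating the subtrahend) have opposite signs, so signed overflow cannot occur.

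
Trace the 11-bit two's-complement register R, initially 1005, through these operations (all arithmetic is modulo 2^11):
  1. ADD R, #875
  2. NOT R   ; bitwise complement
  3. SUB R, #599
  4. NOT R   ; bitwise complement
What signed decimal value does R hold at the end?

Start: R = 1005 = 01111101101.
R = 1005 + 875 = 1880; wraps to -168 = 11101011000
R = NOT 11101011000 = 00010100111 = 167
R = 167 − 599 = -432 = 11001010000
R = NOT 11001010000 = 00110101111 = 431

431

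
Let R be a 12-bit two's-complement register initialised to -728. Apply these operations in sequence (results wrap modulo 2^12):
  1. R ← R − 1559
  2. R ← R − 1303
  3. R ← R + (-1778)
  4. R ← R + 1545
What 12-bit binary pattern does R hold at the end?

000100010001

Start: R = -728 = 110100101000.
R = -728 − 1559 = -2287; wraps to 1809 = 011100010001
R = 1809 − 1303 = 506 = 000111111010
R = 506 + (-1778) = -1272 = 101100001000
R = -1272 + 1545 = 273 = 000100010001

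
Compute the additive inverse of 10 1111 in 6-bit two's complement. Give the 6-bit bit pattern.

010001

Invert: 010000. Add 1: 010001.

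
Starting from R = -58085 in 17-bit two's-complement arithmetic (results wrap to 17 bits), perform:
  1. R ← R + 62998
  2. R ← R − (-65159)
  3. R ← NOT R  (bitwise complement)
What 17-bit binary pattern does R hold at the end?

Start: R = -58085 = 10001110100011011.
R = -58085 + 62998 = 4913 = 00001001100110001
R = 4913 − (-65159) = 70072; wraps to -61000 = 10001000110111000
R = NOT 10001000110111000 = 01110111001000111 = 60999

01110111001000111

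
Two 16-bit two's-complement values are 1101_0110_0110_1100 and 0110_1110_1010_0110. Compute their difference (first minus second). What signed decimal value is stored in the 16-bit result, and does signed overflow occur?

26566; overflow

1101_0110_0110_1100 → 1101011001101100 = -10644 (signed)
0110_1110_1010_0110 → 0110111010100110 = 28326 (signed)
Subtract via negate-and-add: invert 0110111010100110 + 1 = 1001000101011010 (i.e. -28326).
  1101011001101100
+ 1001000101011010
= 0110011111000110  (discard carry-out 1)
Result 0110011111000110: MSB = 0 → value 26566.
Both addends (after negating the subtrahend) are negative but the stored result is non-negative: signed overflow. The true value -10644 − 28326 = -38970 lies outside [-32768, 32767].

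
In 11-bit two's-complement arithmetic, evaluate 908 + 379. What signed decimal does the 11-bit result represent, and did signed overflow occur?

-761; overflow

908 → 01110001100
379 → 00101111011
  01110001100
+ 00101111011
= 10100000111
Result 10100000111: MSB = 1 → 1287 − 2048 = -761.
Both addends are non-negative but the stored result is negative: signed overflow. The true value 908 + 379 = 1287 lies outside [-1024, 1023].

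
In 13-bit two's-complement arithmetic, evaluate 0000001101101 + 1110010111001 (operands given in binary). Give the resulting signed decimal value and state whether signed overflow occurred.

-730; no overflow

0000001101101 = 109 (signed)
1110010111001 = -839 (signed)
  0000001101101
+ 1110010111001
= 1110100100110
Result 1110100100110: MSB = 1 → 7462 − 8192 = -730.
Addends have opposite signs, so signed overflow cannot occur.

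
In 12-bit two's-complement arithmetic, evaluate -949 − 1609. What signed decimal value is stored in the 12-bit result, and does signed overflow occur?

1538; overflow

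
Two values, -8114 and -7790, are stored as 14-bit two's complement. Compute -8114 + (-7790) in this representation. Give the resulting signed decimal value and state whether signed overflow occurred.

-8114 → 10000001001110
-7790 → 10000110010010
  10000001001110
+ 10000110010010
= 00000111100000  (discard carry-out 1)
Result 00000111100000: MSB = 0 → value 480.
Both addends are negative but the stored result is non-negative: signed overflow. The true value -8114 + (-7790) = -15904 lies outside [-8192, 8191].

480; overflow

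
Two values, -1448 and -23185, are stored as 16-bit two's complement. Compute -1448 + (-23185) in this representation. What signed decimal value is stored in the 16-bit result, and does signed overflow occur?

-1448 → 1111101001011000
-23185 → 1010010101101111
  1111101001011000
+ 1010010101101111
= 1001111111000111  (discard carry-out 1)
Result 1001111111000111: MSB = 1 → 40903 − 65536 = -24633.
Both addends are negative and so is the stored result: no signed overflow.

-24633; no overflow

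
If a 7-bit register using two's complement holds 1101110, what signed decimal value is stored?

-18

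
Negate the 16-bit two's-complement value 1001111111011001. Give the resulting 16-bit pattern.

Invert: 0110000000100110. Add 1: 0110000000100111.

0110000000100111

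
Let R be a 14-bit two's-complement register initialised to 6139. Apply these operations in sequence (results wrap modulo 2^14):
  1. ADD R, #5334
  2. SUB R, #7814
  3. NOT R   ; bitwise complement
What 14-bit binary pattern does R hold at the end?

11000110110100

Start: R = 6139 = 01011111111011.
R = 6139 + 5334 = 11473; wraps to -4911 = 10110011010001
R = -4911 − 7814 = -12725; wraps to 3659 = 00111001001011
R = NOT 00111001001011 = 11000110110100 = -3660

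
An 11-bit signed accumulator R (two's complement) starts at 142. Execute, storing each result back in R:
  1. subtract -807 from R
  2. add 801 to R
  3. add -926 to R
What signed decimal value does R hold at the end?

Start: R = 142 = 00010001110.
R = 142 − (-807) = 949 = 01110110101
R = 949 + 801 = 1750; wraps to -298 = 11011010110
R = -298 + (-926) = -1224; wraps to 824 = 01100111000

824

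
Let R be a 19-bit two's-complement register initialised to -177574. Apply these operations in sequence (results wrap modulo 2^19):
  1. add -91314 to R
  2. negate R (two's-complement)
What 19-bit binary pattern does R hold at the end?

Start: R = -177574 = 1010100101001011010.
R = -177574 + (-91314) = -268888; wraps to 255400 = 0111110010110101000
R = −(255400) = -255400 = 1000001101001011000

1000001101001011000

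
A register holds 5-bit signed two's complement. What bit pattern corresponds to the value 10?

01010

10 is non-negative, so write it directly in 5 bits: 01010.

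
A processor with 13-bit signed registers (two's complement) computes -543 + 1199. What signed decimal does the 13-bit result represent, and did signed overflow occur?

656; no overflow

-543 → 1110111100001
1199 → 0010010101111
  1110111100001
+ 0010010101111
= 0001010010000  (discard carry-out 1)
Result 0001010010000: MSB = 0 → value 656.
Addends have opposite signs, so signed overflow cannot occur.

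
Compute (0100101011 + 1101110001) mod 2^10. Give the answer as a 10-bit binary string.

0010011100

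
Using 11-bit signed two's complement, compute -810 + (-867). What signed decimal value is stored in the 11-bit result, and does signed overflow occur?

371; overflow

-810 → 10011010110
-867 → 10010011101
  10011010110
+ 10010011101
= 00101110011  (discard carry-out 1)
Result 00101110011: MSB = 0 → value 371.
Both addends are negative but the stored result is non-negative: signed overflow. The true value -810 + (-867) = -1677 lies outside [-1024, 1023].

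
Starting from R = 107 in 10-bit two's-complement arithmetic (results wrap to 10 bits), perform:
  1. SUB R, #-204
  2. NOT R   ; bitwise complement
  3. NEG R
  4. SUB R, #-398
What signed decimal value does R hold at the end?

-314

Start: R = 107 = 0001101011.
R = 107 − (-204) = 311 = 0100110111
R = NOT 0100110111 = 1011001000 = -312
R = −(-312) = 312 = 0100111000
R = 312 − (-398) = 710; wraps to -314 = 1011000110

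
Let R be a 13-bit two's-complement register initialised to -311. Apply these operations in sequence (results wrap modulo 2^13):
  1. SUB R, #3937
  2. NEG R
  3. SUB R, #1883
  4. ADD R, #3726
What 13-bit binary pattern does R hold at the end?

Start: R = -311 = 1111011001001.
R = -311 − 3937 = -4248; wraps to 3944 = 0111101101000
R = −(3944) = -3944 = 1000010011000
R = -3944 − 1883 = -5827; wraps to 2365 = 0100100111101
R = 2365 + 3726 = 6091; wraps to -2101 = 1011111001011

1011111001011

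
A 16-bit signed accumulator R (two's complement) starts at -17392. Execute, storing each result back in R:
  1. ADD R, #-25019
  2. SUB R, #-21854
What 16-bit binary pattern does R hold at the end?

Start: R = -17392 = 1011110000010000.
R = -17392 + (-25019) = -42411; wraps to 23125 = 0101101001010101
R = 23125 − (-21854) = 44979; wraps to -20557 = 1010111110110011

1010111110110011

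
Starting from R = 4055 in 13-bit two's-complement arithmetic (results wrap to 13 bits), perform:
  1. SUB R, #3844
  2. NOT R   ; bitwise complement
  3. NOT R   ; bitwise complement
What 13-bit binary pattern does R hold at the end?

Start: R = 4055 = 0111111010111.
R = 4055 − 3844 = 211 = 0000011010011
R = NOT 0000011010011 = 1111100101100 = -212
R = NOT 1111100101100 = 0000011010011 = 211

0000011010011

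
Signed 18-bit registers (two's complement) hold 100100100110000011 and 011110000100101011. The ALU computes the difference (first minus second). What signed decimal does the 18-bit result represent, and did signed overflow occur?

100100100110000011 = -112253 (signed)
011110000100101011 = 123179 (signed)
Subtract via negate-and-add: invert 011110000100101011 + 1 = 100001111011010101 (i.e. -123179).
  100100100110000011
+ 100001111011010101
= 000110100001011000  (discard carry-out 1)
Result 000110100001011000: MSB = 0 → value 26712.
Both addends (after negating the subtrahend) are negative but the stored result is non-negative: signed overflow. The true value -112253 − 123179 = -235432 lies outside [-131072, 131071].

26712; overflow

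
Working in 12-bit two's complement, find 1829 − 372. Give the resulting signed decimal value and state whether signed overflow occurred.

1457; no overflow

1829 → 011100100101
372 → 000101110100
Subtract via negate-and-add: invert 000101110100 + 1 = 111010001100 (i.e. -372).
  011100100101
+ 111010001100
= 010110110001  (discard carry-out 1)
Result 010110110001: MSB = 0 → value 1457.
Addends (after negating the subtrahend) have opposite signs, so signed overflow cannot occur.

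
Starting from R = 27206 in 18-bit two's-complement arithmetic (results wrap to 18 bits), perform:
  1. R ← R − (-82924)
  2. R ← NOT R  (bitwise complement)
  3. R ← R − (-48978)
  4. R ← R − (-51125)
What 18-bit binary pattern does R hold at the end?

111101100011010100

Start: R = 27206 = 000110101001000110.
R = 27206 − (-82924) = 110130 = 011010111000110010
R = NOT 011010111000110010 = 100101000111001101 = -110131
R = -110131 − (-48978) = -61153 = 110001000100011111
R = -61153 − (-51125) = -10028 = 111101100011010100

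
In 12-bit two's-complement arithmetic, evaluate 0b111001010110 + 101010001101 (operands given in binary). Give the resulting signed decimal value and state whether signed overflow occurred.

-1821; no overflow

0b111001010110 → 111001010110 = -426 (signed)
101010001101 = -1395 (signed)
  111001010110
+ 101010001101
= 100011100011  (discard carry-out 1)
Result 100011100011: MSB = 1 → 2275 − 4096 = -1821.
Both addends are negative and so is the stored result: no signed overflow.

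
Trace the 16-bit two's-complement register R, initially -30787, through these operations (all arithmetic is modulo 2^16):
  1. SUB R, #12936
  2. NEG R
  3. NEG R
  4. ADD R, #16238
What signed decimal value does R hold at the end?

Start: R = -30787 = 1000011110111101.
R = -30787 − 12936 = -43723; wraps to 21813 = 0101010100110101
R = −(21813) = -21813 = 1010101011001011
R = −(-21813) = 21813 = 0101010100110101
R = 21813 + 16238 = 38051; wraps to -27485 = 1001010010100011

-27485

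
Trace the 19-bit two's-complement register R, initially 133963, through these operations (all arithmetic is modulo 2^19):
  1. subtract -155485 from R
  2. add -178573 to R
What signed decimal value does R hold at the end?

110875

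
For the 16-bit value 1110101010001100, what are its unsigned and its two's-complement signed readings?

Unsigned: 1110101010001100 = 60044.
Signed: MSB=1 → 60044 − 65536 = -5492.

unsigned = 60044, signed = -5492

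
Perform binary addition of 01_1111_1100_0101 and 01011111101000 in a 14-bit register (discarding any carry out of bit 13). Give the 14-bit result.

11011110101101

  01111111000101
+ 01011111101000
= 11011110101101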